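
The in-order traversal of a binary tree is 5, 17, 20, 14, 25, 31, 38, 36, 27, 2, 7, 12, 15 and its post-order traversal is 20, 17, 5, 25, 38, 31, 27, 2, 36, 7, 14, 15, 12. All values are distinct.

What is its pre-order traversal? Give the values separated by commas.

12, 14, 5, 17, 20, 7, 36, 31, 25, 38, 2, 27, 15

The last element of post-order is the root; it splits in-order into left and right subtrees.
Root 12: left subtree has 11 nodes {5, 17, 20, 14, 25, 31, 38, 36, 27, 2, 7}, right has 1 {15}.
  Root 14: left subtree has 3 nodes {5, 17, 20}, right has 7 {25, 31, 38, 36, 27, 2, 7}.
    Root 5: left subtree has 0 nodes { }, right has 2 {17, 20}.
      Root 17: left subtree has 0 nodes { }, right has 1 {20}.
    Root 7: left subtree has 6 nodes {25, 31, 38, 36, 27, 2}, right has 0 { }.
      Root 36: left subtree has 3 nodes {25, 31, 38}, right has 2 {27, 2}.
        Root 31: left subtree has 1 node {25}, right has 1 {38}.
        Root 2: left subtree has 1 node {27}, right has 0 { }.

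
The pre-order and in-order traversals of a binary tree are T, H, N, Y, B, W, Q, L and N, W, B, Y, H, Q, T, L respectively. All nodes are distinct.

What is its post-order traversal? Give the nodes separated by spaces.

The first element of pre-order is the root; it splits in-order into left and right subtrees.
Root T: left subtree has 6 nodes {N, W, B, Y, H, Q}, right has 1 {L}.
  Root H: left subtree has 4 nodes {N, W, B, Y}, right has 1 {Q}.
    Root N: left subtree has 0 nodes { }, right has 3 {W, B, Y}.
      Root Y: left subtree has 2 nodes {W, B}, right has 0 { }.
        Root B: left subtree has 1 node {W}, right has 0 { }.

W B Y N Q H L T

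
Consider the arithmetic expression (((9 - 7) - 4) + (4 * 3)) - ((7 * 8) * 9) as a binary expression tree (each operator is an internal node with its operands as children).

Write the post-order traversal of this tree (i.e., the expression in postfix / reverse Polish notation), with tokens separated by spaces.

9 7 - 4 - 4 3 * + 7 8 * 9 * -

Post-order on an expression tree gives postfix notation: for each operator, emit left operand, right operand, then the operator.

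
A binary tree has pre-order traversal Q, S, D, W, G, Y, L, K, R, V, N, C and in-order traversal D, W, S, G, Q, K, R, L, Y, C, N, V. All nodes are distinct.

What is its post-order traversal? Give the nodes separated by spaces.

The first element of pre-order is the root; it splits in-order into left and right subtrees.
Root Q: left subtree has 4 nodes {D, W, S, G}, right has 7 {K, R, L, Y, C, N, V}.
  Root S: left subtree has 2 nodes {D, W}, right has 1 {G}.
    Root D: left subtree has 0 nodes { }, right has 1 {W}.
  Root Y: left subtree has 3 nodes {K, R, L}, right has 3 {C, N, V}.
    Root L: left subtree has 2 nodes {K, R}, right has 0 { }.
      Root K: left subtree has 0 nodes { }, right has 1 {R}.
    Root V: left subtree has 2 nodes {C, N}, right has 0 { }.
      Root N: left subtree has 1 node {C}, right has 0 { }.

W D G S R K L C N V Y Q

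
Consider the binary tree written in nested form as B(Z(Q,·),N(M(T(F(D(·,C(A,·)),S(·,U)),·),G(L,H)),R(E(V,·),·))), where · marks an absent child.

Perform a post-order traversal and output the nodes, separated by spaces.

Post-order visits the left subtree, then the right subtree, then the node.
At B: go left to Z.
  At Z: go left to Q.
    Q is a leaf — visit Q.
  At Z: no right child.
  Visit Z.
At B: go right to N.
  At N: go left to M.
    At M: go left to T.
      At T: go left to F.
        At F: go left to D.
          At D: no left child.
          At D: go right to C.
            At C: go left to A.
              A is a leaf — visit A.
            At C: no right child.
            Visit C.
          Visit D.
        At F: go right to S.
          At S: no left child.
          At S: go right to U.
            U is a leaf — visit U.
          Visit S.
        Visit F.
      At T: no right child.
      Visit T.
    At M: go right to G.
      At G: go left to L.
        L is a leaf — visit L.
      At G: go right to H.
        H is a leaf — visit H.
      Visit G.
    Visit M.
  At N: go right to R.
    At R: go left to E.
      At E: go left to V.
        V is a leaf — visit V.
      At E: no right child.
      Visit E.
    At R: no right child.
    Visit R.
  Visit N.
Visit B.

Q Z A C D U S F T L H G M V E R N B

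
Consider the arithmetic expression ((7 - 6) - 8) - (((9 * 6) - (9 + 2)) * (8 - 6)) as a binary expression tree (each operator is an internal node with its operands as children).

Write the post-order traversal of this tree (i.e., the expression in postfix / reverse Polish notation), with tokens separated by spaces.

7 6 - 8 - 9 6 * 9 2 + - 8 6 - * -

Post-order on an expression tree gives postfix notation: for each operator, emit left operand, right operand, then the operator.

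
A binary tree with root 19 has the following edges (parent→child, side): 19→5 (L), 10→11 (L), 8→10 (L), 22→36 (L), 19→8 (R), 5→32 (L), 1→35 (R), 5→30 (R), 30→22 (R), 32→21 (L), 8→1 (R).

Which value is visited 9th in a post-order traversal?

Post-order visits the left subtree, then the right subtree, then the node.
At 19: go left to 5.
  At 5: go left to 32.
    At 32: go left to 21.
      21 is a leaf — visit 21.
    At 32: no right child.
    Visit 32.
  At 5: go right to 30.
    At 30: no left child.
    At 30: go right to 22.
      At 22: go left to 36.
        36 is a leaf — visit 36.
      At 22: no right child.
      Visit 22.
    Visit 30.
  Visit 5.
At 19: go right to 8.
  At 8: go left to 10.
    At 10: go left to 11.
      11 is a leaf — visit 11.
    At 10: no right child.
    Visit 10.
  At 8: go right to 1.
    At 1: no left child.
    At 1: go right to 35.
      35 is a leaf — visit 35.
    Visit 1.
  Visit 8.
Visit 19.
Full post-order sequence: 21, 32, 36, 22, 30, 5, 11, 10, 35, 1, 8, 19.

35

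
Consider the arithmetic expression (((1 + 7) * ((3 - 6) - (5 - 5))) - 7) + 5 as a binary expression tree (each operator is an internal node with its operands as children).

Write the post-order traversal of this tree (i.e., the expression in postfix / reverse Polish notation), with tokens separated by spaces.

Post-order on an expression tree gives postfix notation: for each operator, emit left operand, right operand, then the operator.

1 7 + 3 6 - 5 5 - - * 7 - 5 +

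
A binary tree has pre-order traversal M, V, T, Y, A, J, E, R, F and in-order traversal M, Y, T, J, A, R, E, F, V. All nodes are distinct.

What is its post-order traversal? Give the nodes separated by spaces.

The first element of pre-order is the root; it splits in-order into left and right subtrees.
Root M: left subtree has 0 nodes { }, right has 8 {Y, T, J, A, R, E, F, V}.
  Root V: left subtree has 7 nodes {Y, T, J, A, R, E, F}, right has 0 { }.
    Root T: left subtree has 1 node {Y}, right has 5 {J, A, R, E, F}.
      Root A: left subtree has 1 node {J}, right has 3 {R, E, F}.
        Root E: left subtree has 1 node {R}, right has 1 {F}.

Y J R F E A T V M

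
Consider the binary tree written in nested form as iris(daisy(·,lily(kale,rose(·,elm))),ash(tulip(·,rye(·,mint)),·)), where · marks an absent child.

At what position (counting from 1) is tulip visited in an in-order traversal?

In-order visits the left subtree, then the node, then the right subtree.
At iris: go left to daisy.
  At daisy: no left child.
  Visit daisy.
  At daisy: go right to lily.
    At lily: go left to kale.
      kale is a leaf — visit kale.
    Visit lily.
    At lily: go right to rose.
      At rose: no left child.
      Visit rose.
      At rose: go right to elm.
        elm is a leaf — visit elm.
Visit iris.
At iris: go right to ash.
  At ash: go left to tulip.
    At tulip: no left child.
    Visit tulip.
    At tulip: go right to rye.
      At rye: no left child.
      Visit rye.
      At rye: go right to mint.
        mint is a leaf — visit mint.
  Visit ash.
  At ash: no right child.
Full in-order sequence: daisy, kale, lily, rose, elm, iris, tulip, rye, mint, ash.

7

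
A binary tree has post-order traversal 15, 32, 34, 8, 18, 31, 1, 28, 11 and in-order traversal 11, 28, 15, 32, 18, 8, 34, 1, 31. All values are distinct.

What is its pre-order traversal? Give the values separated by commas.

The last element of post-order is the root; it splits in-order into left and right subtrees.
Root 11: left subtree has 0 nodes { }, right has 8 {28, 15, 32, 18, 8, 34, 1, 31}.
  Root 28: left subtree has 0 nodes { }, right has 7 {15, 32, 18, 8, 34, 1, 31}.
    Root 1: left subtree has 5 nodes {15, 32, 18, 8, 34}, right has 1 {31}.
      Root 18: left subtree has 2 nodes {15, 32}, right has 2 {8, 34}.
        Root 32: left subtree has 1 node {15}, right has 0 { }.
        Root 8: left subtree has 0 nodes { }, right has 1 {34}.

11, 28, 1, 18, 32, 15, 8, 34, 31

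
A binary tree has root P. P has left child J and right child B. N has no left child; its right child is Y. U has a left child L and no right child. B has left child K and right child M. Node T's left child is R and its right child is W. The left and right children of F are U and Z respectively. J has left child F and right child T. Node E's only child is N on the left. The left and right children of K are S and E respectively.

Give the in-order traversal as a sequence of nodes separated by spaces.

L U F Z J R T W P S K N Y E B M

In-order visits the left subtree, then the node, then the right subtree.
At P: go left to J.
  At J: go left to F.
    At F: go left to U.
      At U: go left to L.
        L is a leaf — visit L.
      Visit U.
      At U: no right child.
    Visit F.
    At F: go right to Z.
      Z is a leaf — visit Z.
  Visit J.
  At J: go right to T.
    At T: go left to R.
      R is a leaf — visit R.
    Visit T.
    At T: go right to W.
      W is a leaf — visit W.
Visit P.
At P: go right to B.
  At B: go left to K.
    At K: go left to S.
      S is a leaf — visit S.
    Visit K.
    At K: go right to E.
      At E: go left to N.
        At N: no left child.
        Visit N.
        At N: go right to Y.
          Y is a leaf — visit Y.
      Visit E.
      At E: no right child.
  Visit B.
  At B: go right to M.
    M is a leaf — visit M.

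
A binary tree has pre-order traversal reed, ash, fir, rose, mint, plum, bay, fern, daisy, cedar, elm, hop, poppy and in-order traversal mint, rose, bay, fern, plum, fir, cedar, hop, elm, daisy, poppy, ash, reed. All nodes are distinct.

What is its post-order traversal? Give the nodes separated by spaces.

The first element of pre-order is the root; it splits in-order into left and right subtrees.
Root reed: left subtree has 12 nodes {mint, rose, bay, fern, plum, fir, cedar, hop, elm, daisy, poppy, ash}, right has 0 { }.
  Root ash: left subtree has 11 nodes {mint, rose, bay, fern, plum, fir, cedar, hop, elm, daisy, poppy}, right has 0 { }.
    Root fir: left subtree has 5 nodes {mint, rose, bay, fern, plum}, right has 5 {cedar, hop, elm, daisy, poppy}.
      Root rose: left subtree has 1 node {mint}, right has 3 {bay, fern, plum}.
        Root plum: left subtree has 2 nodes {bay, fern}, right has 0 { }.
          Root bay: left subtree has 0 nodes { }, right has 1 {fern}.
      Root daisy: left subtree has 3 nodes {cedar, hop, elm}, right has 1 {poppy}.
        Root cedar: left subtree has 0 nodes { }, right has 2 {hop, elm}.
          Root elm: left subtree has 1 node {hop}, right has 0 { }.

mint fern bay plum rose hop elm cedar poppy daisy fir ash reed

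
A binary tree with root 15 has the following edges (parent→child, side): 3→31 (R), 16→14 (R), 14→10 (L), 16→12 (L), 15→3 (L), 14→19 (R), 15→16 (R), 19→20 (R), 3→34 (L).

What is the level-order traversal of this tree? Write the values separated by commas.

15, 3, 16, 34, 31, 12, 14, 10, 19, 20

Level-order visits nodes level by level from the root, left to right within each level.
Level 0: 15
Level 1: 3, 16
Level 2: 34, 31, 12, 14
Level 3: 10, 19
Level 4: 20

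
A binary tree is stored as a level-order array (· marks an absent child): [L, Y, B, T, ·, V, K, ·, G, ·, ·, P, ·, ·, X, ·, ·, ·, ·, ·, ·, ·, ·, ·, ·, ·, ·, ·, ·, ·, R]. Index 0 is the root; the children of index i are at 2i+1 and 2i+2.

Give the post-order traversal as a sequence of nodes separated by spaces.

G T Y P V R X K B L

Post-order visits the left subtree, then the right subtree, then the node.
At L: go left to Y.
  At Y: go left to T.
    At T: no left child.
    At T: go right to G.
      G is a leaf — visit G.
    Visit T.
  At Y: no right child.
  Visit Y.
At L: go right to B.
  At B: go left to V.
    At V: go left to P.
      P is a leaf — visit P.
    At V: no right child.
    Visit V.
  At B: go right to K.
    At K: no left child.
    At K: go right to X.
      At X: no left child.
      At X: go right to R.
        R is a leaf — visit R.
      Visit X.
    Visit K.
  Visit B.
Visit L.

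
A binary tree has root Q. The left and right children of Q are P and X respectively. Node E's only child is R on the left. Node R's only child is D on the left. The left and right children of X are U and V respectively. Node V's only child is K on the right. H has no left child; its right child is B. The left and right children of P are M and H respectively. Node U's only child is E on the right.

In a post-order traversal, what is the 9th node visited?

K

Post-order visits the left subtree, then the right subtree, then the node.
At Q: go left to P.
  At P: go left to M.
    M is a leaf — visit M.
  At P: go right to H.
    At H: no left child.
    At H: go right to B.
      B is a leaf — visit B.
    Visit H.
  Visit P.
At Q: go right to X.
  At X: go left to U.
    At U: no left child.
    At U: go right to E.
      At E: go left to R.
        At R: go left to D.
          D is a leaf — visit D.
        At R: no right child.
        Visit R.
      At E: no right child.
      Visit E.
    Visit U.
  At X: go right to V.
    At V: no left child.
    At V: go right to K.
      K is a leaf — visit K.
    Visit V.
  Visit X.
Visit Q.
Full post-order sequence: M, B, H, P, D, R, E, U, K, V, X, Q.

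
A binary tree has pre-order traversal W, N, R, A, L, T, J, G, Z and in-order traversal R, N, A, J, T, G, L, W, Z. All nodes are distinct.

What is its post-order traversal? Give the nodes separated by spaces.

The first element of pre-order is the root; it splits in-order into left and right subtrees.
Root W: left subtree has 7 nodes {R, N, A, J, T, G, L}, right has 1 {Z}.
  Root N: left subtree has 1 node {R}, right has 5 {A, J, T, G, L}.
    Root A: left subtree has 0 nodes { }, right has 4 {J, T, G, L}.
      Root L: left subtree has 3 nodes {J, T, G}, right has 0 { }.
        Root T: left subtree has 1 node {J}, right has 1 {G}.

R J G T L A N Z W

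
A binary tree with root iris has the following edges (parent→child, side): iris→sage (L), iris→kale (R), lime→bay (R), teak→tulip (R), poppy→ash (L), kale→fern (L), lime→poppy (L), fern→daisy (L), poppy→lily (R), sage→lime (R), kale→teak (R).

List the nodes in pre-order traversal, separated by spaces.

iris sage lime poppy ash lily bay kale fern daisy teak tulip

Pre-order visits the node, then its left subtree, then its right subtree.
Visit iris.
At iris: go left to sage.
  Visit sage.
  At sage: no left child.
  At sage: go right to lime.
    Visit lime.
    At lime: go left to poppy.
      Visit poppy.
      At poppy: go left to ash.
        ash is a leaf — visit ash.
      At poppy: go right to lily.
        lily is a leaf — visit lily.
    At lime: go right to bay.
      bay is a leaf — visit bay.
At iris: go right to kale.
  Visit kale.
  At kale: go left to fern.
    Visit fern.
    At fern: go left to daisy.
      daisy is a leaf — visit daisy.
    At fern: no right child.
  At kale: go right to teak.
    Visit teak.
    At teak: no left child.
    At teak: go right to tulip.
      tulip is a leaf — visit tulip.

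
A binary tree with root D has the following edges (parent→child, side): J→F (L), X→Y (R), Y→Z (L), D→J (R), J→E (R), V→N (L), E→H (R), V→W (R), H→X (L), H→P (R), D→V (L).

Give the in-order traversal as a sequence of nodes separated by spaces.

N V W D F J E X Z Y H P

In-order visits the left subtree, then the node, then the right subtree.
At D: go left to V.
  At V: go left to N.
    N is a leaf — visit N.
  Visit V.
  At V: go right to W.
    W is a leaf — visit W.
Visit D.
At D: go right to J.
  At J: go left to F.
    F is a leaf — visit F.
  Visit J.
  At J: go right to E.
    At E: no left child.
    Visit E.
    At E: go right to H.
      At H: go left to X.
        At X: no left child.
        Visit X.
        At X: go right to Y.
          At Y: go left to Z.
            Z is a leaf — visit Z.
          Visit Y.
          At Y: no right child.
      Visit H.
      At H: go right to P.
        P is a leaf — visit P.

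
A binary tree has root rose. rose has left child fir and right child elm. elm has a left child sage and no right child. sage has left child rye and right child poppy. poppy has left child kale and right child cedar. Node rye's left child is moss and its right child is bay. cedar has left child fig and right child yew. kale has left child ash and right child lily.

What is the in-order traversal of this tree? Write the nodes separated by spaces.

fir rose moss rye bay sage ash kale lily poppy fig cedar yew elm

In-order visits the left subtree, then the node, then the right subtree.
At rose: go left to fir.
  fir is a leaf — visit fir.
Visit rose.
At rose: go right to elm.
  At elm: go left to sage.
    At sage: go left to rye.
      At rye: go left to moss.
        moss is a leaf — visit moss.
      Visit rye.
      At rye: go right to bay.
        bay is a leaf — visit bay.
    Visit sage.
    At sage: go right to poppy.
      At poppy: go left to kale.
        At kale: go left to ash.
          ash is a leaf — visit ash.
        Visit kale.
        At kale: go right to lily.
          lily is a leaf — visit lily.
      Visit poppy.
      At poppy: go right to cedar.
        At cedar: go left to fig.
          fig is a leaf — visit fig.
        Visit cedar.
        At cedar: go right to yew.
          yew is a leaf — visit yew.
  Visit elm.
  At elm: no right child.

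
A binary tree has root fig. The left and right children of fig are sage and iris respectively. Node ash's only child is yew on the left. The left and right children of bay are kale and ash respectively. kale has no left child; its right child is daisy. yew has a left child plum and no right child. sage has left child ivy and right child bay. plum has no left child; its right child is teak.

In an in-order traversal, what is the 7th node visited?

In-order visits the left subtree, then the node, then the right subtree.
At fig: go left to sage.
  At sage: go left to ivy.
    ivy is a leaf — visit ivy.
  Visit sage.
  At sage: go right to bay.
    At bay: go left to kale.
      At kale: no left child.
      Visit kale.
      At kale: go right to daisy.
        daisy is a leaf — visit daisy.
    Visit bay.
    At bay: go right to ash.
      At ash: go left to yew.
        At yew: go left to plum.
          At plum: no left child.
          Visit plum.
          At plum: go right to teak.
            teak is a leaf — visit teak.
        Visit yew.
        At yew: no right child.
      Visit ash.
      At ash: no right child.
Visit fig.
At fig: go right to iris.
  iris is a leaf — visit iris.
Full in-order sequence: ivy, sage, kale, daisy, bay, plum, teak, yew, ash, fig, iris.

teak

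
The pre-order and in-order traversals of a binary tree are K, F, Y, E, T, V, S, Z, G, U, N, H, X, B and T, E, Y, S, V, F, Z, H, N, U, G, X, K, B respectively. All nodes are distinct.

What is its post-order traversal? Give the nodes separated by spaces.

The first element of pre-order is the root; it splits in-order into left and right subtrees.
Root K: left subtree has 12 nodes {T, E, Y, S, V, F, Z, H, N, U, G, X}, right has 1 {B}.
  Root F: left subtree has 5 nodes {T, E, Y, S, V}, right has 6 {Z, H, N, U, G, X}.
    Root Y: left subtree has 2 nodes {T, E}, right has 2 {S, V}.
      Root E: left subtree has 1 node {T}, right has 0 { }.
      Root V: left subtree has 1 node {S}, right has 0 { }.
    Root Z: left subtree has 0 nodes { }, right has 5 {H, N, U, G, X}.
      Root G: left subtree has 3 nodes {H, N, U}, right has 1 {X}.
        Root U: left subtree has 2 nodes {H, N}, right has 0 { }.
          Root N: left subtree has 1 node {H}, right has 0 { }.

T E S V Y H N U X G Z F B K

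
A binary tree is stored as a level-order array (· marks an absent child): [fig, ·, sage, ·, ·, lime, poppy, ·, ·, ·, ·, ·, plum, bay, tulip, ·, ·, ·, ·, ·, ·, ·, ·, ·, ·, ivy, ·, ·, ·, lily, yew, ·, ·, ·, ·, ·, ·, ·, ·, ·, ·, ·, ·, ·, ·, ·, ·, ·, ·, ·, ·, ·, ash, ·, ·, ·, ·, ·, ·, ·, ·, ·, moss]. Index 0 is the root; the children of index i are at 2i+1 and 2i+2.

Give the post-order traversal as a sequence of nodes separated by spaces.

ash ivy plum lime bay lily moss yew tulip poppy sage fig

Post-order visits the left subtree, then the right subtree, then the node.
At fig: no left child.
At fig: go right to sage.
  At sage: go left to lime.
    At lime: no left child.
    At lime: go right to plum.
      At plum: go left to ivy.
        At ivy: no left child.
        At ivy: go right to ash.
          ash is a leaf — visit ash.
        Visit ivy.
      At plum: no right child.
      Visit plum.
    Visit lime.
  At sage: go right to poppy.
    At poppy: go left to bay.
      bay is a leaf — visit bay.
    At poppy: go right to tulip.
      At tulip: go left to lily.
        lily is a leaf — visit lily.
      At tulip: go right to yew.
        At yew: no left child.
        At yew: go right to moss.
          moss is a leaf — visit moss.
        Visit yew.
      Visit tulip.
    Visit poppy.
  Visit sage.
Visit fig.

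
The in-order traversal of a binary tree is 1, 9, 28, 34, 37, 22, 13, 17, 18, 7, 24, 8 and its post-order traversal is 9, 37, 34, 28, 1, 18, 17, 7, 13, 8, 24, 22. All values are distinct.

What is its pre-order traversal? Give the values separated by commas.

The last element of post-order is the root; it splits in-order into left and right subtrees.
Root 22: left subtree has 5 nodes {1, 9, 28, 34, 37}, right has 6 {13, 17, 18, 7, 24, 8}.
  Root 1: left subtree has 0 nodes { }, right has 4 {9, 28, 34, 37}.
    Root 28: left subtree has 1 node {9}, right has 2 {34, 37}.
      Root 34: left subtree has 0 nodes { }, right has 1 {37}.
  Root 24: left subtree has 4 nodes {13, 17, 18, 7}, right has 1 {8}.
    Root 13: left subtree has 0 nodes { }, right has 3 {17, 18, 7}.
      Root 7: left subtree has 2 nodes {17, 18}, right has 0 { }.
        Root 17: left subtree has 0 nodes { }, right has 1 {18}.

22, 1, 28, 9, 34, 37, 24, 13, 7, 17, 18, 8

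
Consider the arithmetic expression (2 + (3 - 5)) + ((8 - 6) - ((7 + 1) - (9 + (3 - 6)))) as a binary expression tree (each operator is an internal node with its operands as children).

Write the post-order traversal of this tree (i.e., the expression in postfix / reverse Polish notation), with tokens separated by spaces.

2 3 5 - + 8 6 - 7 1 + 9 3 6 - + - - +

Post-order on an expression tree gives postfix notation: for each operator, emit left operand, right operand, then the operator.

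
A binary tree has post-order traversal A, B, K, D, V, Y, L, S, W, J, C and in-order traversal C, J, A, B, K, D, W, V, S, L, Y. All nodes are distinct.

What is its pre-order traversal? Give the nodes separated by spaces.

C J W D K B A S V L Y

The last element of post-order is the root; it splits in-order into left and right subtrees.
Root C: left subtree has 0 nodes { }, right has 10 {J, A, B, K, D, W, V, S, L, Y}.
  Root J: left subtree has 0 nodes { }, right has 9 {A, B, K, D, W, V, S, L, Y}.
    Root W: left subtree has 4 nodes {A, B, K, D}, right has 4 {V, S, L, Y}.
      Root D: left subtree has 3 nodes {A, B, K}, right has 0 { }.
        Root K: left subtree has 2 nodes {A, B}, right has 0 { }.
          Root B: left subtree has 1 node {A}, right has 0 { }.
      Root S: left subtree has 1 node {V}, right has 2 {L, Y}.
        Root L: left subtree has 0 nodes { }, right has 1 {Y}.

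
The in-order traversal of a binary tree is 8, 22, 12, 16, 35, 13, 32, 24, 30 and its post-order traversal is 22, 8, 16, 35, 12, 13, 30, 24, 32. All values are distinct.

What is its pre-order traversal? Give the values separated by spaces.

The last element of post-order is the root; it splits in-order into left and right subtrees.
Root 32: left subtree has 6 nodes {8, 22, 12, 16, 35, 13}, right has 2 {24, 30}.
  Root 13: left subtree has 5 nodes {8, 22, 12, 16, 35}, right has 0 { }.
    Root 12: left subtree has 2 nodes {8, 22}, right has 2 {16, 35}.
      Root 8: left subtree has 0 nodes { }, right has 1 {22}.
      Root 35: left subtree has 1 node {16}, right has 0 { }.
  Root 24: left subtree has 0 nodes { }, right has 1 {30}.

32 13 12 8 22 35 16 24 30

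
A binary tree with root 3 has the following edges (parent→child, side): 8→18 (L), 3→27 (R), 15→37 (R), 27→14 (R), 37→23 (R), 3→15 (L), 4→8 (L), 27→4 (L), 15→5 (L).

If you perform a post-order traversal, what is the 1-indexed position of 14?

Post-order visits the left subtree, then the right subtree, then the node.
At 3: go left to 15.
  At 15: go left to 5.
    5 is a leaf — visit 5.
  At 15: go right to 37.
    At 37: no left child.
    At 37: go right to 23.
      23 is a leaf — visit 23.
    Visit 37.
  Visit 15.
At 3: go right to 27.
  At 27: go left to 4.
    At 4: go left to 8.
      At 8: go left to 18.
        18 is a leaf — visit 18.
      At 8: no right child.
      Visit 8.
    At 4: no right child.
    Visit 4.
  At 27: go right to 14.
    14 is a leaf — visit 14.
  Visit 27.
Visit 3.
Full post-order sequence: 5, 23, 37, 15, 18, 8, 4, 14, 27, 3.

8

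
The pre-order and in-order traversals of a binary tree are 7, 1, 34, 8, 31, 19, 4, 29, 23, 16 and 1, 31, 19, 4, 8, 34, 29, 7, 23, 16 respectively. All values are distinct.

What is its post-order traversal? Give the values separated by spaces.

The first element of pre-order is the root; it splits in-order into left and right subtrees.
Root 7: left subtree has 7 nodes {1, 31, 19, 4, 8, 34, 29}, right has 2 {23, 16}.
  Root 1: left subtree has 0 nodes { }, right has 6 {31, 19, 4, 8, 34, 29}.
    Root 34: left subtree has 4 nodes {31, 19, 4, 8}, right has 1 {29}.
      Root 8: left subtree has 3 nodes {31, 19, 4}, right has 0 { }.
        Root 31: left subtree has 0 nodes { }, right has 2 {19, 4}.
          Root 19: left subtree has 0 nodes { }, right has 1 {4}.
  Root 23: left subtree has 0 nodes { }, right has 1 {16}.

4 19 31 8 29 34 1 16 23 7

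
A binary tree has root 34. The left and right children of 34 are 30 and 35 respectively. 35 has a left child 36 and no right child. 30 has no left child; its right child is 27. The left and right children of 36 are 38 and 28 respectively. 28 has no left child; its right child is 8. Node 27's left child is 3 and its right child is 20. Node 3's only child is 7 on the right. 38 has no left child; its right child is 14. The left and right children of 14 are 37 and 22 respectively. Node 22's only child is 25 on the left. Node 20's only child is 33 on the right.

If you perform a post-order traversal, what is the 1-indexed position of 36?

Post-order visits the left subtree, then the right subtree, then the node.
At 34: go left to 30.
  At 30: no left child.
  At 30: go right to 27.
    At 27: go left to 3.
      At 3: no left child.
      At 3: go right to 7.
        7 is a leaf — visit 7.
      Visit 3.
    At 27: go right to 20.
      At 20: no left child.
      At 20: go right to 33.
        33 is a leaf — visit 33.
      Visit 20.
    Visit 27.
  Visit 30.
At 34: go right to 35.
  At 35: go left to 36.
    At 36: go left to 38.
      At 38: no left child.
      At 38: go right to 14.
        At 14: go left to 37.
          37 is a leaf — visit 37.
        At 14: go right to 22.
          At 22: go left to 25.
            25 is a leaf — visit 25.
          At 22: no right child.
          Visit 22.
        Visit 14.
      Visit 38.
    At 36: go right to 28.
      At 28: no left child.
      At 28: go right to 8.
        8 is a leaf — visit 8.
      Visit 28.
    Visit 36.
  At 35: no right child.
  Visit 35.
Visit 34.
Full post-order sequence: 7, 3, 33, 20, 27, 30, 37, 25, 22, 14, 38, 8, 28, 36, 35, 34.

14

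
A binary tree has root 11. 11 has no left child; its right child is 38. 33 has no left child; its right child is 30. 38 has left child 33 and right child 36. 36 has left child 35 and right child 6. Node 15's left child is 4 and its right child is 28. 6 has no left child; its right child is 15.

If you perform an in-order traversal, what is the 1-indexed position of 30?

In-order visits the left subtree, then the node, then the right subtree.
At 11: no left child.
Visit 11.
At 11: go right to 38.
  At 38: go left to 33.
    At 33: no left child.
    Visit 33.
    At 33: go right to 30.
      30 is a leaf — visit 30.
  Visit 38.
  At 38: go right to 36.
    At 36: go left to 35.
      35 is a leaf — visit 35.
    Visit 36.
    At 36: go right to 6.
      At 6: no left child.
      Visit 6.
      At 6: go right to 15.
        At 15: go left to 4.
          4 is a leaf — visit 4.
        Visit 15.
        At 15: go right to 28.
          28 is a leaf — visit 28.
Full in-order sequence: 11, 33, 30, 38, 35, 36, 6, 4, 15, 28.

3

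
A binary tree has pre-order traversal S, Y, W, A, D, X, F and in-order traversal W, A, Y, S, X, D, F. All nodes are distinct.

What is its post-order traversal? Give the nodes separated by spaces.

A W Y X F D S

The first element of pre-order is the root; it splits in-order into left and right subtrees.
Root S: left subtree has 3 nodes {W, A, Y}, right has 3 {X, D, F}.
  Root Y: left subtree has 2 nodes {W, A}, right has 0 { }.
    Root W: left subtree has 0 nodes { }, right has 1 {A}.
  Root D: left subtree has 1 node {X}, right has 1 {F}.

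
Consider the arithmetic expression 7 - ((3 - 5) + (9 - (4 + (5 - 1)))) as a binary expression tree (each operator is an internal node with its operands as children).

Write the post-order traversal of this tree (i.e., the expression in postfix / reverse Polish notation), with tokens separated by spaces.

7 3 5 - 9 4 5 1 - + - + -

Post-order on an expression tree gives postfix notation: for each operator, emit left operand, right operand, then the operator.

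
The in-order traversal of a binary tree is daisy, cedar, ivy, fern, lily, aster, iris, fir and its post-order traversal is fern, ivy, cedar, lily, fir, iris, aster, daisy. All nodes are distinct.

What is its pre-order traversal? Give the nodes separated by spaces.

The last element of post-order is the root; it splits in-order into left and right subtrees.
Root daisy: left subtree has 0 nodes { }, right has 7 {cedar, ivy, fern, lily, aster, iris, fir}.
  Root aster: left subtree has 4 nodes {cedar, ivy, fern, lily}, right has 2 {iris, fir}.
    Root lily: left subtree has 3 nodes {cedar, ivy, fern}, right has 0 { }.
      Root cedar: left subtree has 0 nodes { }, right has 2 {ivy, fern}.
        Root ivy: left subtree has 0 nodes { }, right has 1 {fern}.
    Root iris: left subtree has 0 nodes { }, right has 1 {fir}.

daisy aster lily cedar ivy fern iris fir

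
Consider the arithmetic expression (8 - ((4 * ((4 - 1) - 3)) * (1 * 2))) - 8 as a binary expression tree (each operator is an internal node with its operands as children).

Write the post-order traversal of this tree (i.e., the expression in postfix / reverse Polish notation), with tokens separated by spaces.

Post-order on an expression tree gives postfix notation: for each operator, emit left operand, right operand, then the operator.

8 4 4 1 - 3 - * 1 2 * * - 8 -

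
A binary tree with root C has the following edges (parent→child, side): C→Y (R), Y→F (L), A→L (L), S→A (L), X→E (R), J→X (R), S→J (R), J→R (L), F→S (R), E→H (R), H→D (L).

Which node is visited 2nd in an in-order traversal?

In-order visits the left subtree, then the node, then the right subtree.
At C: no left child.
Visit C.
At C: go right to Y.
  At Y: go left to F.
    At F: no left child.
    Visit F.
    At F: go right to S.
      At S: go left to A.
        At A: go left to L.
          L is a leaf — visit L.
        Visit A.
        At A: no right child.
      Visit S.
      At S: go right to J.
        At J: go left to R.
          R is a leaf — visit R.
        Visit J.
        At J: go right to X.
          At X: no left child.
          Visit X.
          At X: go right to E.
            At E: no left child.
            Visit E.
            At E: go right to H.
              At H: go left to D.
                D is a leaf — visit D.
              Visit H.
              At H: no right child.
  Visit Y.
  At Y: no right child.
Full in-order sequence: C, F, L, A, S, R, J, X, E, D, H, Y.

F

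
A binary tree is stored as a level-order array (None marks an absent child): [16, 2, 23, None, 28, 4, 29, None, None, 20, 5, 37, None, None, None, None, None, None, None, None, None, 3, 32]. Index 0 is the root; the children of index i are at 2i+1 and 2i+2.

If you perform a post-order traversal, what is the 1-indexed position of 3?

2

Post-order visits the left subtree, then the right subtree, then the node.
At 16: go left to 2.
  At 2: no left child.
  At 2: go right to 28.
    At 28: go left to 20.
      20 is a leaf — visit 20.
    At 28: go right to 5.
      At 5: go left to 3.
        3 is a leaf — visit 3.
      At 5: go right to 32.
        32 is a leaf — visit 32.
      Visit 5.
    Visit 28.
  Visit 2.
At 16: go right to 23.
  At 23: go left to 4.
    At 4: go left to 37.
      37 is a leaf — visit 37.
    At 4: no right child.
    Visit 4.
  At 23: go right to 29.
    29 is a leaf — visit 29.
  Visit 23.
Visit 16.
Full post-order sequence: 20, 3, 32, 5, 28, 2, 37, 4, 29, 23, 16.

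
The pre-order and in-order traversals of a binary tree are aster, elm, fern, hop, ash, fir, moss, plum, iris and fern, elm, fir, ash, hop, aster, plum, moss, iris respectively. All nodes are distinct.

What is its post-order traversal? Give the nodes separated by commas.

fern, fir, ash, hop, elm, plum, iris, moss, aster

The first element of pre-order is the root; it splits in-order into left and right subtrees.
Root aster: left subtree has 5 nodes {fern, elm, fir, ash, hop}, right has 3 {plum, moss, iris}.
  Root elm: left subtree has 1 node {fern}, right has 3 {fir, ash, hop}.
    Root hop: left subtree has 2 nodes {fir, ash}, right has 0 { }.
      Root ash: left subtree has 1 node {fir}, right has 0 { }.
  Root moss: left subtree has 1 node {plum}, right has 1 {iris}.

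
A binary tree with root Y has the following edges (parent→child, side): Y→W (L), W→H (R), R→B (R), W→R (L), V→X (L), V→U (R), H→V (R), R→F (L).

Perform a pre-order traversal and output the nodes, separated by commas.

Y, W, R, F, B, H, V, X, U

Pre-order visits the node, then its left subtree, then its right subtree.
Visit Y.
At Y: go left to W.
  Visit W.
  At W: go left to R.
    Visit R.
    At R: go left to F.
      F is a leaf — visit F.
    At R: go right to B.
      B is a leaf — visit B.
  At W: go right to H.
    Visit H.
    At H: no left child.
    At H: go right to V.
      Visit V.
      At V: go left to X.
        X is a leaf — visit X.
      At V: go right to U.
        U is a leaf — visit U.
At Y: no right child.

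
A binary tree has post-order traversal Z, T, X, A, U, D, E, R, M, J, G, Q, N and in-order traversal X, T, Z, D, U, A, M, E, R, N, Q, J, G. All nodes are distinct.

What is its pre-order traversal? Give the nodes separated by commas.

N, M, D, X, T, Z, U, A, R, E, Q, G, J

The last element of post-order is the root; it splits in-order into left and right subtrees.
Root N: left subtree has 9 nodes {X, T, Z, D, U, A, M, E, R}, right has 3 {Q, J, G}.
  Root M: left subtree has 6 nodes {X, T, Z, D, U, A}, right has 2 {E, R}.
    Root D: left subtree has 3 nodes {X, T, Z}, right has 2 {U, A}.
      Root X: left subtree has 0 nodes { }, right has 2 {T, Z}.
        Root T: left subtree has 0 nodes { }, right has 1 {Z}.
      Root U: left subtree has 0 nodes { }, right has 1 {A}.
    Root R: left subtree has 1 node {E}, right has 0 { }.
  Root Q: left subtree has 0 nodes { }, right has 2 {J, G}.
    Root G: left subtree has 1 node {J}, right has 0 { }.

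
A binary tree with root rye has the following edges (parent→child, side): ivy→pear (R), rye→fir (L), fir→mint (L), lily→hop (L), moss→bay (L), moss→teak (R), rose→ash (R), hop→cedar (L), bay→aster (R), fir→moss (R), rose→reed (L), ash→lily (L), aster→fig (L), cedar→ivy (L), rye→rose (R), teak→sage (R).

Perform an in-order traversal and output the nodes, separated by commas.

mint, fir, bay, fig, aster, moss, teak, sage, rye, reed, rose, ivy, pear, cedar, hop, lily, ash

In-order visits the left subtree, then the node, then the right subtree.
At rye: go left to fir.
  At fir: go left to mint.
    mint is a leaf — visit mint.
  Visit fir.
  At fir: go right to moss.
    At moss: go left to bay.
      At bay: no left child.
      Visit bay.
      At bay: go right to aster.
        At aster: go left to fig.
          fig is a leaf — visit fig.
        Visit aster.
        At aster: no right child.
    Visit moss.
    At moss: go right to teak.
      At teak: no left child.
      Visit teak.
      At teak: go right to sage.
        sage is a leaf — visit sage.
Visit rye.
At rye: go right to rose.
  At rose: go left to reed.
    reed is a leaf — visit reed.
  Visit rose.
  At rose: go right to ash.
    At ash: go left to lily.
      At lily: go left to hop.
        At hop: go left to cedar.
          At cedar: go left to ivy.
            At ivy: no left child.
            Visit ivy.
            At ivy: go right to pear.
              pear is a leaf — visit pear.
          Visit cedar.
          At cedar: no right child.
        Visit hop.
        At hop: no right child.
      Visit lily.
      At lily: no right child.
    Visit ash.
    At ash: no right child.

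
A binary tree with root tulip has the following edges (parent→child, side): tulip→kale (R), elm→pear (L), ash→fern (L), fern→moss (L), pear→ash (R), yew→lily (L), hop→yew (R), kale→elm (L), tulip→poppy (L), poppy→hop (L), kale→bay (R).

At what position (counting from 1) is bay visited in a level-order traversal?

6

Level-order visits nodes level by level from the root, left to right within each level.
Level 0: tulip
Level 1: poppy, kale
Level 2: hop, elm, bay
Level 3: yew, pear
Level 4: lily, ash
Level 5: fern
Level 6: moss
Full level-order sequence: tulip, poppy, kale, hop, elm, bay, yew, pear, lily, ash, fern, moss.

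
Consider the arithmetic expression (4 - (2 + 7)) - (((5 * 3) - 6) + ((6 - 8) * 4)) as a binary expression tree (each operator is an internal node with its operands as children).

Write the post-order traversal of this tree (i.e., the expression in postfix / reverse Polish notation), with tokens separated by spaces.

4 2 7 + - 5 3 * 6 - 6 8 - 4 * + -

Post-order on an expression tree gives postfix notation: for each operator, emit left operand, right operand, then the operator.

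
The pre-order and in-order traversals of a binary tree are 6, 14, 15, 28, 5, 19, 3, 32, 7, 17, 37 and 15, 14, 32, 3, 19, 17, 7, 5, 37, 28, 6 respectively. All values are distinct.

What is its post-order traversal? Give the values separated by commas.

The first element of pre-order is the root; it splits in-order into left and right subtrees.
Root 6: left subtree has 10 nodes {15, 14, 32, 3, 19, 17, 7, 5, 37, 28}, right has 0 { }.
  Root 14: left subtree has 1 node {15}, right has 8 {32, 3, 19, 17, 7, 5, 37, 28}.
    Root 28: left subtree has 7 nodes {32, 3, 19, 17, 7, 5, 37}, right has 0 { }.
      Root 5: left subtree has 5 nodes {32, 3, 19, 17, 7}, right has 1 {37}.
        Root 19: left subtree has 2 nodes {32, 3}, right has 2 {17, 7}.
          Root 3: left subtree has 1 node {32}, right has 0 { }.
          Root 7: left subtree has 1 node {17}, right has 0 { }.

15, 32, 3, 17, 7, 19, 37, 5, 28, 14, 6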